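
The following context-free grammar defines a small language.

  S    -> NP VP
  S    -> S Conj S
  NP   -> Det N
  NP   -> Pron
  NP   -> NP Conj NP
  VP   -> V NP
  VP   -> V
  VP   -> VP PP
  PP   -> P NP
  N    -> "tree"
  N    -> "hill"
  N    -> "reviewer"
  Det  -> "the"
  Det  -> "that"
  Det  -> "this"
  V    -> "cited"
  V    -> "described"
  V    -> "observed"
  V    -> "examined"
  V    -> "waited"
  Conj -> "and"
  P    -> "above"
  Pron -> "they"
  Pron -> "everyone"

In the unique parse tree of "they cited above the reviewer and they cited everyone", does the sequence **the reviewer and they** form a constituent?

[S [S [NP [Pron they]] [VP [VP [V cited]] [PP [P above] [NP [Det the] [N reviewer]]]]] [Conj and] [S [NP [Pron they]] [VP [V cited] [NP [Pron everyone]]]]]
The smallest constituent containing 'the reviewer and they' is the S spanning 'they cited above the reviewer and they cited everyone'; no single node in the tree dominates exactly the given words.

No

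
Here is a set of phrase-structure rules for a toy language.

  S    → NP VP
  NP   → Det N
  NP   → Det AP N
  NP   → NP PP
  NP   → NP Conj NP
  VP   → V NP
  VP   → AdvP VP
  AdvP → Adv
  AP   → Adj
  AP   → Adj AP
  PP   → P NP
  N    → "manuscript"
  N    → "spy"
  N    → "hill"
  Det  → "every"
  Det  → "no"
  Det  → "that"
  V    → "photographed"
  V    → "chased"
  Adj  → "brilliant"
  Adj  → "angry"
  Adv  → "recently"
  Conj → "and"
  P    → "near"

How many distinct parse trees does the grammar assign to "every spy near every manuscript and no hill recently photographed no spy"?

The two bracketings:
[S [NP [NP [Det every] [N spy]] [PP [P near] [NP [NP [Det every] [N manuscript]] [Conj and] [NP [Det no] [N hill]]]]] [VP [AdvP [Adv recently]] [VP [V photographed] [NP [Det no] [N spy]]]]]
[S [NP [NP [NP [Det every] [N spy]] [PP [P near] [NP [Det every] [N manuscript]]]] [Conj and] [NP [Det no] [N hill]]] [VP [AdvP [Adv recently]] [VP [V photographed] [NP [Det no] [N spy]]]]]
The trees differ in how a recursive rule is bracketed over the same span.

2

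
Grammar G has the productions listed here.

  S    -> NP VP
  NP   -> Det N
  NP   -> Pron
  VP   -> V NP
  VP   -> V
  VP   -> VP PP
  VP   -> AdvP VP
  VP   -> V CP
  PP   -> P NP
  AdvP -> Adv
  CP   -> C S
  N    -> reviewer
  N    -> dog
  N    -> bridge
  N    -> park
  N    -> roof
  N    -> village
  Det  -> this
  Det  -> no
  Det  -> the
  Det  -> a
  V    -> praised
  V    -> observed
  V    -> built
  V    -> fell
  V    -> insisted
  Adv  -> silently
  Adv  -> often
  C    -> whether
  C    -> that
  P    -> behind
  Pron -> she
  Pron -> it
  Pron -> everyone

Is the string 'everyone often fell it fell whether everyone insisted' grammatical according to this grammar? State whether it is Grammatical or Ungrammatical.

Ungrammatical

For S → NP VP, the only prefix that parses as NP is 'everyone', but the remainder 'often fell it fell whether everyone insisted' is not a VP under these rules.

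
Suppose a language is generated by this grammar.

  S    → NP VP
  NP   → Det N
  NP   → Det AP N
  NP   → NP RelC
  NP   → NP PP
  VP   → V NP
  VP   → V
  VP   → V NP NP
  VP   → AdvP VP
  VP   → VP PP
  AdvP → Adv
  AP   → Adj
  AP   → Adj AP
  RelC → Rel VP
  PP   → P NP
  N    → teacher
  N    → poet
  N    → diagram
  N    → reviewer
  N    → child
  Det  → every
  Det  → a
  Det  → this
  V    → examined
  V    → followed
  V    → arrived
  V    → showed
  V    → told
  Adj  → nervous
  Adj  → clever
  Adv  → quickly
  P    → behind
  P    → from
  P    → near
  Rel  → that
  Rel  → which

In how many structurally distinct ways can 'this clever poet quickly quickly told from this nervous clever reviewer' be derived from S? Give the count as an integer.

3

Two of the 3 distinct bracketings:
[S [NP [Det this] [AP [Adj clever]] [N poet]] [VP [AdvP [Adv quickly]] [VP [AdvP [Adv quickly]] [VP [VP [V told]] [PP [P from] [NP [Det this] [AP [Adj nervous] [AP [Adj clever]]] [N reviewer]]]]]]]
[S [NP [Det this] [AP [Adj clever]] [N poet]] [VP [AdvP [Adv quickly]] [VP [VP [AdvP [Adv quickly]] [VP [V told]]] [PP [P from] [NP [Det this] [AP [Adj nervous] [AP [Adj clever]]] [N reviewer]]]]]]
The trees differ in how a recursive rule is bracketed over the same span.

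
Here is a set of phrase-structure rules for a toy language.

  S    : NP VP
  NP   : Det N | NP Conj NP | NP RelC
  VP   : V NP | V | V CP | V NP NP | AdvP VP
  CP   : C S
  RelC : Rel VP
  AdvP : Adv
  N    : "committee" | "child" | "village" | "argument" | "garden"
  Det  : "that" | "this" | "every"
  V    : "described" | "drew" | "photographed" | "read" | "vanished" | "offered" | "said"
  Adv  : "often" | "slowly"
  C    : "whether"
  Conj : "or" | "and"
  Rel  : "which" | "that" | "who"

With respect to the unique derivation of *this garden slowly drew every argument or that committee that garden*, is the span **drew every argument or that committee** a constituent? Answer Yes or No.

[S [NP [Det this] [N garden]] [VP [AdvP [Adv slowly]] [VP [V drew] [NP [NP [Det every] [N argument]] [Conj or] [NP [Det that] [N committee]]] [NP [Det that] [N garden]]]]]
The smallest constituent containing 'drew every argument or that committee' is the VP spanning 'drew every argument or that committee that garden'; no single node in the tree dominates exactly the given words.

No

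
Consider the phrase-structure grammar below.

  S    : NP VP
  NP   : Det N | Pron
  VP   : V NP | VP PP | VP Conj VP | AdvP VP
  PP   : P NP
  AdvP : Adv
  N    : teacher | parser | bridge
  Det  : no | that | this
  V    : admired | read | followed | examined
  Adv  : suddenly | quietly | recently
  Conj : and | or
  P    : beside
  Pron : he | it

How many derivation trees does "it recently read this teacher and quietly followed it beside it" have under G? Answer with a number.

7

Two of the 7 distinct bracketings:
[S [NP [Pron it]] [VP [VP [VP [AdvP [Adv recently]] [VP [V read] [NP [Det this] [N teacher]]]] [Conj and] [VP [AdvP [Adv quietly]] [VP [V followed] [NP [Pron it]]]]] [PP [P beside] [NP [Pron it]]]]]
[S [NP [Pron it]] [VP [VP [AdvP [Adv recently]] [VP [VP [V read] [NP [Det this] [N teacher]]] [Conj and] [VP [AdvP [Adv quietly]] [VP [V followed] [NP [Pron it]]]]]] [PP [P beside] [NP [Pron it]]]]]
The trees differ in how a recursive rule is bracketed over the same span.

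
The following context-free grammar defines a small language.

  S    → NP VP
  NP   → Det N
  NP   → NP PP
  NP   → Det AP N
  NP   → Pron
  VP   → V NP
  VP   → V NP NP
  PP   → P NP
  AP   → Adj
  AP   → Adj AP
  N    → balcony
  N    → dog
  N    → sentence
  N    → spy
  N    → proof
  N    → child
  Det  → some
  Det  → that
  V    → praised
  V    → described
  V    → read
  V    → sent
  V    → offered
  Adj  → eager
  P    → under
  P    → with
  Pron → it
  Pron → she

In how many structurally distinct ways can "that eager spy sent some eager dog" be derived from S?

1

[S [NP [Det that] [AP [Adj eager]] [N spy]] [VP [V sent] [NP [Det some] [AP [Adj eager]] [N dog]]]]
No rule offers an alternative attachment or grouping for any span, so this is the only derivation.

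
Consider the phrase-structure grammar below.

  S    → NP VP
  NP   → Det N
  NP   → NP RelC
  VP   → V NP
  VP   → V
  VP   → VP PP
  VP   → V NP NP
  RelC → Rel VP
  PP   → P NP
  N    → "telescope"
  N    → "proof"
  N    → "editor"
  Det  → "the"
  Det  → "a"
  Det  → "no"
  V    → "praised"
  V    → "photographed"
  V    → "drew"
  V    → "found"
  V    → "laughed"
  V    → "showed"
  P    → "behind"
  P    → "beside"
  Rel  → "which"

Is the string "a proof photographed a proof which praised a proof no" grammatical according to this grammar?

Ungrammatical

For S → NP VP, the only prefix that parses as NP is 'a proof', but the remainder 'photographed a proof which praised a proof no' is not a VP under these rules.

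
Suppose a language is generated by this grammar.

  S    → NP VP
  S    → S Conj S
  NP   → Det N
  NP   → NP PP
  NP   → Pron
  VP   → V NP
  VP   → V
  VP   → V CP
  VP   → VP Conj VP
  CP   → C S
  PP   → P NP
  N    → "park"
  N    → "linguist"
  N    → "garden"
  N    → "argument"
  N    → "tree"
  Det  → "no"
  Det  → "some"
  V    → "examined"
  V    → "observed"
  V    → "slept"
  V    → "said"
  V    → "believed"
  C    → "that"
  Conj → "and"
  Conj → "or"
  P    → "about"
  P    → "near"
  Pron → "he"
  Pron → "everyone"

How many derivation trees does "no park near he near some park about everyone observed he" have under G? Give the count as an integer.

5

Two of the 5 distinct bracketings:
[S [NP [NP [Det no] [N park]] [PP [P near] [NP [NP [Pron he]] [PP [P near] [NP [NP [Det some] [N park]] [PP [P about] [NP [Pron everyone]]]]]]]] [VP [V observed] [NP [Pron he]]]]
[S [NP [NP [Det no] [N park]] [PP [P near] [NP [NP [NP [Pron he]] [PP [P near] [NP [Det some] [N park]]]] [PP [P about] [NP [Pron everyone]]]]]] [VP [V observed] [NP [Pron he]]]]
The trees differ in how a recursive rule is bracketed over the same span.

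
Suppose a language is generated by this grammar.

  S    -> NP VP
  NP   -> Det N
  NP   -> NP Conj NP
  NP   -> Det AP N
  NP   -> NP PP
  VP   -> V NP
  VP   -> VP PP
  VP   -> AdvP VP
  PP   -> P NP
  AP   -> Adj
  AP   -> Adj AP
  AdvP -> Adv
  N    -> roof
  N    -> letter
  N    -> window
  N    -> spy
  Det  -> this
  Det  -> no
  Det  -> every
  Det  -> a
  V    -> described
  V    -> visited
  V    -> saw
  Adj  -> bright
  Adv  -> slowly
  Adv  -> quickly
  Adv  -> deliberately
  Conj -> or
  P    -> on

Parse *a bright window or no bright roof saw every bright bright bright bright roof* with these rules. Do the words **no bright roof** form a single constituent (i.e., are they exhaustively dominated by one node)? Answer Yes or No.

[S [NP [NP [Det a] [AP [Adj bright]] [N window]] [Conj or] [NP [Det no] [AP [Adj bright]] [N roof]]] [VP [V saw] [NP [Det every] [AP [Adj bright] [AP [Adj bright] [AP [Adj bright] [AP [Adj bright]]]]] [N roof]]]]
The words 'no bright roof' are exhaustively dominated by a single NP node (built by NP → Det AP N), so they form a constituent.

Yes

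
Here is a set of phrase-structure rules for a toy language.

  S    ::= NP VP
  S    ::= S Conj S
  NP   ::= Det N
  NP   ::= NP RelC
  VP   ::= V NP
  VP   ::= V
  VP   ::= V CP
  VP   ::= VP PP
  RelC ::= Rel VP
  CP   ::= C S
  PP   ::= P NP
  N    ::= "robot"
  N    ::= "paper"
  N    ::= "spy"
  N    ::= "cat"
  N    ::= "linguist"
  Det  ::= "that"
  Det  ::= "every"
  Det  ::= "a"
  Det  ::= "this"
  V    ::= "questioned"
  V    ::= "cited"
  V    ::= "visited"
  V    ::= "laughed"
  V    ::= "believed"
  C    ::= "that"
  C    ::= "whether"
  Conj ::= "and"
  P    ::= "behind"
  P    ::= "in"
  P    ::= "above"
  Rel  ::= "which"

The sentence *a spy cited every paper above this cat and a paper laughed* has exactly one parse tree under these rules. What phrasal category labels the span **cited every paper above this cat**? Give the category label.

[S [S [NP [Det a] [N spy]] [VP [VP [V cited] [NP [Det every] [N paper]]] [PP [P above] [NP [Det this] [N cat]]]]] [Conj and] [S [NP [Det a] [N paper]] [VP [V laughed]]]]
The span 'cited every paper above this cat' is the VP node built by VP → VP PP.

VP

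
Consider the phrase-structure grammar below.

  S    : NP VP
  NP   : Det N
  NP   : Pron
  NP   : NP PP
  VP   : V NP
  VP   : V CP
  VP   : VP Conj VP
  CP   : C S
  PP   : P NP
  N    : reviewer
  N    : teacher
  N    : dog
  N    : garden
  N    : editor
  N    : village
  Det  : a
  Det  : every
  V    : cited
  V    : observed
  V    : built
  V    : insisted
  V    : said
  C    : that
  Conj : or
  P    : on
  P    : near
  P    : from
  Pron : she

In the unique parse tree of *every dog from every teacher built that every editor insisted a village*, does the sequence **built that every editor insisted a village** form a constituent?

Yes

[S [NP [NP [Det every] [N dog]] [PP [P from] [NP [Det every] [N teacher]]]] [VP [V built] [CP [C that] [S [NP [Det every] [N editor]] [VP [V insisted] [NP [Det a] [N village]]]]]]]
The words 'built that every editor insisted a village' are exhaustively dominated by a single VP node (built by VP → V CP), so they form a constituent.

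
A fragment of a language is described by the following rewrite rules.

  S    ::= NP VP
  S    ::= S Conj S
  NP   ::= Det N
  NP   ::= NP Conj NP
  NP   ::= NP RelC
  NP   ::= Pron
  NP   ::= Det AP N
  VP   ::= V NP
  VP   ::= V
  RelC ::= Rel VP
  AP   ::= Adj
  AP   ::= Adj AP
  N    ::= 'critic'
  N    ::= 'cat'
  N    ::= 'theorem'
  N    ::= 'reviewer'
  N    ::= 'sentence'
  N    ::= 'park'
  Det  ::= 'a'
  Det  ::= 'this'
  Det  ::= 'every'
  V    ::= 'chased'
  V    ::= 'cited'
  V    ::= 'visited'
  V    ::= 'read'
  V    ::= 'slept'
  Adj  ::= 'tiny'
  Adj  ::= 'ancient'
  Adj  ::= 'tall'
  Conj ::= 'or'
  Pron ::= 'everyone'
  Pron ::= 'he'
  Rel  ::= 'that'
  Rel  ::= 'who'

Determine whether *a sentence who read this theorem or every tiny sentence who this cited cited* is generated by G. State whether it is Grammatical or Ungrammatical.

A Rel word can never sit immediately before a Det word in any string this grammar generates, so the substring 'who this' rules out a derivation.

Ungrammatical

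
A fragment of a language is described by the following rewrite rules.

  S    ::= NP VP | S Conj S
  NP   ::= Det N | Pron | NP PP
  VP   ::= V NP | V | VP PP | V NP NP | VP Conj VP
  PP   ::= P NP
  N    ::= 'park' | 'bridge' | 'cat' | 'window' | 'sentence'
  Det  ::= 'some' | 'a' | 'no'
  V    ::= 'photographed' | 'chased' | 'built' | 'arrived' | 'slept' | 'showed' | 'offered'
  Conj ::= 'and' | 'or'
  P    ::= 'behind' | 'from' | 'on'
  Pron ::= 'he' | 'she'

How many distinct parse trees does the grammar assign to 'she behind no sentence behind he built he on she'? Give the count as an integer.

Two of the 4 distinct bracketings:
[S [NP [NP [Pron she]] [PP [P behind] [NP [NP [Det no] [N sentence]] [PP [P behind] [NP [Pron he]]]]]] [VP [V built] [NP [NP [Pron he]] [PP [P on] [NP [Pron she]]]]]]
[S [NP [NP [Pron she]] [PP [P behind] [NP [NP [Det no] [N sentence]] [PP [P behind] [NP [Pron he]]]]]] [VP [VP [V built] [NP [Pron he]]] [PP [P on] [NP [Pron she]]]]]
The difference turns on whether VP → VP PP is used at the relevant span, versus an alternative expansion of VP.

4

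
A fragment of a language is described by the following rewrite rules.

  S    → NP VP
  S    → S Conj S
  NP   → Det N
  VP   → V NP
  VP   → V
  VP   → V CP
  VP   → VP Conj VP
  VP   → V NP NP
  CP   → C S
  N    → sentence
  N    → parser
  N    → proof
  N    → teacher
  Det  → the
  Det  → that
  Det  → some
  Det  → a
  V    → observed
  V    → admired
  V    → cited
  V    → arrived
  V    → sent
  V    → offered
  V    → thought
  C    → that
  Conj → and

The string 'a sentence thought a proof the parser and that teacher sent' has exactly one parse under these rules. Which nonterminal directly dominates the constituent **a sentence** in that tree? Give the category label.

S

S
  S
    NP
      Det: a
      N: sentence
    VP
      V: thought
      NP
        Det: a
        N: proof
      NP
        Det: the
        N: parser
  Conj: and
  S
    NP
      Det: that
      N: teacher
    VP
      V: sent
The span 'a sentence' is the NP node built by NP → Det N.
Its mother is the S built by S → NP VP.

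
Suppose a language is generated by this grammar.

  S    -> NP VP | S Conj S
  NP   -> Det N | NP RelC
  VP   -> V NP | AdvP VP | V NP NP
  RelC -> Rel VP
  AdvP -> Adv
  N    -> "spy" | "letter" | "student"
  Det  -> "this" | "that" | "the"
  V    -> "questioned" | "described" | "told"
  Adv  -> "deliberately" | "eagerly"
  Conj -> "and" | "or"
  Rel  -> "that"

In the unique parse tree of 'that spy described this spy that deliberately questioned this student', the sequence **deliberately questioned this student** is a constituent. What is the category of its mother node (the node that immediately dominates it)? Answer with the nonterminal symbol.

RelC

S
  NP
    Det: that
    N: spy
  VP
    V: described
    NP
      NP
        Det: this
        N: spy
      RelC
        Rel: that
        VP
          AdvP
            Adv: deliberately
          VP
            V: questioned
            NP
              Det: this
              N: student
The span 'deliberately questioned this student' is the VP node built by VP → AdvP VP.
Its mother is the RelC built by RelC → Rel VP.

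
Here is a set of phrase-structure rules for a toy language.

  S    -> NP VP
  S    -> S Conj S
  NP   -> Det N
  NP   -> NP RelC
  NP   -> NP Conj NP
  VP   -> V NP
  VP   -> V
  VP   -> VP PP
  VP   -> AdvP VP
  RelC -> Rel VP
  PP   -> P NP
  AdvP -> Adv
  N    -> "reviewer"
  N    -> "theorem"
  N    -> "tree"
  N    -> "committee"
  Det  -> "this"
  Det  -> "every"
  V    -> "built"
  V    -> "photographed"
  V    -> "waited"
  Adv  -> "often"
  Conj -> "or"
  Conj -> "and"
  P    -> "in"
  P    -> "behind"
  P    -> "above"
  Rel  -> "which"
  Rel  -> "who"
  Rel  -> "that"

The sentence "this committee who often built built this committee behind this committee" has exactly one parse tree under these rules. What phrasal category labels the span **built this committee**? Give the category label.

VP

[S [NP [NP [Det this] [N committee]] [RelC [Rel who] [VP [AdvP [Adv often]] [VP [V built]]]]] [VP [VP [V built] [NP [Det this] [N committee]]] [PP [P behind] [NP [Det this] [N committee]]]]]
The span 'built this committee' is the VP node built by VP → V NP.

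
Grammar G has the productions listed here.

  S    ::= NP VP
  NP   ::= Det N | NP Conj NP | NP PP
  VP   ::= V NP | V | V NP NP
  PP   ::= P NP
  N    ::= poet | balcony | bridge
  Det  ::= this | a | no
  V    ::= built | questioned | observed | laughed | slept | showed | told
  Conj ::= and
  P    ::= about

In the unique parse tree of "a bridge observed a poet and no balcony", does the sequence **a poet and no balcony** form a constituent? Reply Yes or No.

[S [NP [Det a] [N bridge]] [VP [V observed] [NP [NP [Det a] [N poet]] [Conj and] [NP [Det no] [N balcony]]]]]
The words 'a poet and no balcony' are exhaustively dominated by a single NP node (built by NP → NP Conj NP), so they form a constituent.

Yes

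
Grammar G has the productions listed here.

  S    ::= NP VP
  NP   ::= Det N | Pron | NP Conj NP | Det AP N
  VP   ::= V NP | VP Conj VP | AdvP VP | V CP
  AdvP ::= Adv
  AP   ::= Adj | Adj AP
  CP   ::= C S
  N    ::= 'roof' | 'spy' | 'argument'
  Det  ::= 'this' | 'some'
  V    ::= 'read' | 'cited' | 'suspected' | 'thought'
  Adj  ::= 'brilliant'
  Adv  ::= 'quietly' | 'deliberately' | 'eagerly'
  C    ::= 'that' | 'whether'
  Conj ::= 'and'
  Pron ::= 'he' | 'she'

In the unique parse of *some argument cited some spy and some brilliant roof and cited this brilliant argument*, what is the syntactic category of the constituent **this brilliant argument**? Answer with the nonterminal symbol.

S
  NP
    Det: some
    N: argument
  VP
    VP
      V: cited
      NP
        NP
          Det: some
          N: spy
        Conj: and
        NP
          Det: some
          AP
            Adj: brilliant
          N: roof
    Conj: and
    VP
      V: cited
      NP
        Det: this
        AP
          Adj: brilliant
        N: argument
The span 'this brilliant argument' is the NP node built by NP → Det AP N.

NP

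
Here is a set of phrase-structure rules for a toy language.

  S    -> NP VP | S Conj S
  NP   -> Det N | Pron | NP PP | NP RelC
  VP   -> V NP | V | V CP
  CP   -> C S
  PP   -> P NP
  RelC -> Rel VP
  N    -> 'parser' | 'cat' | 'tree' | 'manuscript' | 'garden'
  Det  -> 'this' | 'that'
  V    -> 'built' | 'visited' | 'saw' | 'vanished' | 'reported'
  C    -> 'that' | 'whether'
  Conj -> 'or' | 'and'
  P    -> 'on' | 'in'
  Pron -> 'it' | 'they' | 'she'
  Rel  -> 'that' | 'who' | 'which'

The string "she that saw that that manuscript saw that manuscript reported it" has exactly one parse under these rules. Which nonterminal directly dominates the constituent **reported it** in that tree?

S

[S [NP [NP [Pron she]] [RelC [Rel that] [VP [V saw] [CP [C that] [S [NP [Det that] [N manuscript]] [VP [V saw] [NP [Det that] [N manuscript]]]]]]]] [VP [V reported] [NP [Pron it]]]]
The span 'reported it' is the VP node built by VP → V NP.
Its mother is the S built by S → NP VP.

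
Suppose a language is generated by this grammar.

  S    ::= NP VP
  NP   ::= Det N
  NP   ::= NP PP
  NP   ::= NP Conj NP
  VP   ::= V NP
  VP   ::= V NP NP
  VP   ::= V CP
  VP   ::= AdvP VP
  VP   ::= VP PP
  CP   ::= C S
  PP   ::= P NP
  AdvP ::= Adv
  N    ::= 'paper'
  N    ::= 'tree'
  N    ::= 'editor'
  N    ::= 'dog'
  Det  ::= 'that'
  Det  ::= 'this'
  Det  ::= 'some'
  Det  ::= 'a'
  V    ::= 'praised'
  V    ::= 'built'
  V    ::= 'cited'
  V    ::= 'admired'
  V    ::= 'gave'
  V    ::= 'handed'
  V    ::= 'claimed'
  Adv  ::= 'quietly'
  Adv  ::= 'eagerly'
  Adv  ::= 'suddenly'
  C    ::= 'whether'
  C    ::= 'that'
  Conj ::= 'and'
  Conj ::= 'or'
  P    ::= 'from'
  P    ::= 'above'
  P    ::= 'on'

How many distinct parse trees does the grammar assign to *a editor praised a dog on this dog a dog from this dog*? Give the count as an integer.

2

The two bracketings:
[S [NP [Det a] [N editor]] [VP [V praised] [NP [NP [Det a] [N dog]] [PP [P on] [NP [Det this] [N dog]]]] [NP [NP [Det a] [N dog]] [PP [P from] [NP [Det this] [N dog]]]]]]
[S [NP [Det a] [N editor]] [VP [VP [V praised] [NP [NP [Det a] [N dog]] [PP [P on] [NP [Det this] [N dog]]]] [NP [Det a] [N dog]]] [PP [P from] [NP [Det this] [N dog]]]]]
The difference turns on whether VP → VP PP is used at the relevant span, versus an alternative expansion of VP.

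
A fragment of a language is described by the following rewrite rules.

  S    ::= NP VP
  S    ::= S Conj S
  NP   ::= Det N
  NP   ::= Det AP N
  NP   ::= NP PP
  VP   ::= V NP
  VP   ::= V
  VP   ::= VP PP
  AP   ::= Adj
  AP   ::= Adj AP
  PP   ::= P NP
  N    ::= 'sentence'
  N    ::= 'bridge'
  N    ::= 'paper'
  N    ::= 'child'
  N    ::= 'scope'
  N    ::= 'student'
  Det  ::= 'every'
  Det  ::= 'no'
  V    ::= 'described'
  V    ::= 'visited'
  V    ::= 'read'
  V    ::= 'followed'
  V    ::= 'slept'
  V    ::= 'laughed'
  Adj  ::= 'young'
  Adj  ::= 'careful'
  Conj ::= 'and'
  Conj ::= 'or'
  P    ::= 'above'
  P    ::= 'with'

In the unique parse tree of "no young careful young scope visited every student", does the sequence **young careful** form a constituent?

[S [NP [Det no] [AP [Adj young] [AP [Adj careful] [AP [Adj young]]]] [N scope]] [VP [V visited] [NP [Det every] [N student]]]]
The smallest constituent containing 'young careful' is the AP spanning 'young careful young'; no single node in the tree dominates exactly the given words.

No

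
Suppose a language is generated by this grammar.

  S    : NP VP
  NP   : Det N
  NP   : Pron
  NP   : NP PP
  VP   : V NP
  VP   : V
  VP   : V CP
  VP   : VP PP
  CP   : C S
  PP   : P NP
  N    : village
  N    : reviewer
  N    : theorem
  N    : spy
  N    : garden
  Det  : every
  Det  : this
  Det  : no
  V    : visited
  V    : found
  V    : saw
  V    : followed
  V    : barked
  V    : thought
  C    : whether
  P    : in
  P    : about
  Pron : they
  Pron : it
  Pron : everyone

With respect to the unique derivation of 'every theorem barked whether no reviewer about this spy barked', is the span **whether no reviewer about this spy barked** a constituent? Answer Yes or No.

Yes

[S [NP [Det every] [N theorem]] [VP [V barked] [CP [C whether] [S [NP [NP [Det no] [N reviewer]] [PP [P about] [NP [Det this] [N spy]]]] [VP [V barked]]]]]]
The words 'whether no reviewer about this spy barked' are exhaustively dominated by a single CP node (built by CP → C S), so they form a constituent.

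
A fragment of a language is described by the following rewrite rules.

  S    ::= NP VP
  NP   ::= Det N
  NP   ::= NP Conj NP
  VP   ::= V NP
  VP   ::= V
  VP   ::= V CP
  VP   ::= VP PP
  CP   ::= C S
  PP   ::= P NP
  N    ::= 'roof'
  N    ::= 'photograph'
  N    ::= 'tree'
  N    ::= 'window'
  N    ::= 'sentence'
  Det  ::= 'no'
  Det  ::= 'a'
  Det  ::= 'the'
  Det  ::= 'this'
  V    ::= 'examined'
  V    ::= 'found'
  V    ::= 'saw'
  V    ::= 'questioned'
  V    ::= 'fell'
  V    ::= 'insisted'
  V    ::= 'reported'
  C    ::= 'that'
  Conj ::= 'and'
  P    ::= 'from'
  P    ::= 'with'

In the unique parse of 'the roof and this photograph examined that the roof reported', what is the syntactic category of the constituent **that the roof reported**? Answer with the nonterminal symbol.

[S [NP [NP [Det the] [N roof]] [Conj and] [NP [Det this] [N photograph]]] [VP [V examined] [CP [C that] [S [NP [Det the] [N roof]] [VP [V reported]]]]]]
The span 'that the roof reported' is the CP node built by CP → C S.

CP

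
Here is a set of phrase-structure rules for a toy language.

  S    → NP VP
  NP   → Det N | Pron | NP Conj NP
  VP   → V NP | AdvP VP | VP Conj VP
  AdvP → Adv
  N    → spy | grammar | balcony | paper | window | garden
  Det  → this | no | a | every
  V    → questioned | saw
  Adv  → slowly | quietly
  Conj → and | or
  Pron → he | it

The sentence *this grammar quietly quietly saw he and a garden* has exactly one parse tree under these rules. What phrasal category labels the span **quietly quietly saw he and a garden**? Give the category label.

[S [NP [Det this] [N grammar]] [VP [AdvP [Adv quietly]] [VP [AdvP [Adv quietly]] [VP [V saw] [NP [NP [Pron he]] [Conj and] [NP [Det a] [N garden]]]]]]]
The span 'quietly quietly saw he and a garden' is the VP node built by VP → AdvP VP.

VP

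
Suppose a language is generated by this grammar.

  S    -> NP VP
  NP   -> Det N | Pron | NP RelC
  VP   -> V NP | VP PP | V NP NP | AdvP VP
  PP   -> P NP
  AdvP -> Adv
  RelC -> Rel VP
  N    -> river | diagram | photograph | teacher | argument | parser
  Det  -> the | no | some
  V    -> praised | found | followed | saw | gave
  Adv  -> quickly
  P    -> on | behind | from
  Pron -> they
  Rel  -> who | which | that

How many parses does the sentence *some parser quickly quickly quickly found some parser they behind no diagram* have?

Two of the 4 distinct bracketings:
[S [NP [Det some] [N parser]] [VP [VP [AdvP [Adv quickly]] [VP [AdvP [Adv quickly]] [VP [AdvP [Adv quickly]] [VP [V found] [NP [Det some] [N parser]] [NP [Pron they]]]]]] [PP [P behind] [NP [Det no] [N diagram]]]]]
[S [NP [Det some] [N parser]] [VP [AdvP [Adv quickly]] [VP [VP [AdvP [Adv quickly]] [VP [AdvP [Adv quickly]] [VP [V found] [NP [Det some] [N parser]] [NP [Pron they]]]]] [PP [P behind] [NP [Det no] [N diagram]]]]]]
The trees differ in how a recursive rule is bracketed over the same span.

4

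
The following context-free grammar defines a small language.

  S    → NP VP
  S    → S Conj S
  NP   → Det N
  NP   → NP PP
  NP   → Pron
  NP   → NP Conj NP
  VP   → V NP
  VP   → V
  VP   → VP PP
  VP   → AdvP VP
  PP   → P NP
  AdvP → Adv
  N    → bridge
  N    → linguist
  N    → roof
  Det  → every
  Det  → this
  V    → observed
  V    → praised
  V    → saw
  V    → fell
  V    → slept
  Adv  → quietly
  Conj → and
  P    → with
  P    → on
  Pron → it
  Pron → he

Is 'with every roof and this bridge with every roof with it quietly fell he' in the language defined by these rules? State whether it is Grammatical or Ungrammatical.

Ungrammatical

For S → NP VP, no prefix of the string parses as an NP. The alternative S rule S → S Conj S likewise has no satisfying split.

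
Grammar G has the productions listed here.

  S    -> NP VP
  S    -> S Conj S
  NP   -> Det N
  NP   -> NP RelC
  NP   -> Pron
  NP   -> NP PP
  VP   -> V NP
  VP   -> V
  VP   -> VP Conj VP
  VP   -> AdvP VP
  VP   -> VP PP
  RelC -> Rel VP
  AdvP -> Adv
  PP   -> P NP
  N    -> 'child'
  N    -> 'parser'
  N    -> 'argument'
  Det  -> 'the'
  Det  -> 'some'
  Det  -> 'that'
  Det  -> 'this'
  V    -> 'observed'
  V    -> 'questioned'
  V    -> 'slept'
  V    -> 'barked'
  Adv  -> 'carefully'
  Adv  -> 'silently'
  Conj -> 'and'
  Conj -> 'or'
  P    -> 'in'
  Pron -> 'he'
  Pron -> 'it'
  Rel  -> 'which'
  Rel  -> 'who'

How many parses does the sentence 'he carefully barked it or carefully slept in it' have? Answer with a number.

7

Two of the 7 distinct bracketings:
[S [NP [Pron he]] [VP [VP [AdvP [Adv carefully]] [VP [V barked] [NP [Pron it]]]] [Conj or] [VP [AdvP [Adv carefully]] [VP [VP [V slept]] [PP [P in] [NP [Pron it]]]]]]]
[S [NP [Pron he]] [VP [VP [AdvP [Adv carefully]] [VP [V barked] [NP [Pron it]]]] [Conj or] [VP [VP [AdvP [Adv carefully]] [VP [V slept]]] [PP [P in] [NP [Pron it]]]]]]
The trees differ in how a recursive rule is bracketed over the same span.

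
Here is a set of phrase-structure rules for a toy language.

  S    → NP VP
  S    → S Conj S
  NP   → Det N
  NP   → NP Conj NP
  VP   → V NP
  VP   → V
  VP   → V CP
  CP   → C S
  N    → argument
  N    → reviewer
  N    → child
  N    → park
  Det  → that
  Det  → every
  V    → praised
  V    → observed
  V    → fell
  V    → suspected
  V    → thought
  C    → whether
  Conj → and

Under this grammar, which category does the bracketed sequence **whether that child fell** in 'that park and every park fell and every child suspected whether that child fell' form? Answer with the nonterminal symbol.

CP

S
  S
    NP
      NP
        Det: that
        N: park
      Conj: and
      NP
        Det: every
        N: park
    VP
      V: fell
  Conj: and
  S
    NP
      Det: every
      N: child
    VP
      V: suspected
      CP
        C: whether
        S
          NP
            Det: that
            N: child
          VP
            V: fell
The span 'whether that child fell' is the CP node built by CP → C S.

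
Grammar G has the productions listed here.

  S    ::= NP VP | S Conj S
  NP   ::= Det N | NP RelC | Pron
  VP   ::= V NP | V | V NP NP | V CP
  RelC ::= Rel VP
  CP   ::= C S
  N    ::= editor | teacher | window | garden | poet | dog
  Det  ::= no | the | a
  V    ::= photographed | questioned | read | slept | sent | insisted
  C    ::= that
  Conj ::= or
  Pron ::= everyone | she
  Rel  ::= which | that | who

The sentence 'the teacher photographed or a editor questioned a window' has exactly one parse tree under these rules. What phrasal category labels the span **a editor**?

[S [S [NP [Det the] [N teacher]] [VP [V photographed]]] [Conj or] [S [NP [Det a] [N editor]] [VP [V questioned] [NP [Det a] [N window]]]]]
The span 'a editor' is the NP node built by NP → Det N.

NP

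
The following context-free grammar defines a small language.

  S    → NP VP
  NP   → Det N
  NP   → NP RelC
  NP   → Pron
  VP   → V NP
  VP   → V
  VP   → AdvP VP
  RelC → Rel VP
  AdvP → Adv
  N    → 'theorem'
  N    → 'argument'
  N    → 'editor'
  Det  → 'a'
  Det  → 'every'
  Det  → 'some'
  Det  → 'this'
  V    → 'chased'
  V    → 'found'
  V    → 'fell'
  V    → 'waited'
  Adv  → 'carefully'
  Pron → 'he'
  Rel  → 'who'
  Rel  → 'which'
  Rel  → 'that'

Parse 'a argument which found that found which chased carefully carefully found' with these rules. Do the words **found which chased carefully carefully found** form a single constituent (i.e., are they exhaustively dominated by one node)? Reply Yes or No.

No

[S [NP [NP [NP [NP [Det a] [N argument]] [RelC [Rel which] [VP [V found]]]] [RelC [Rel that] [VP [V found]]]] [RelC [Rel which] [VP [V chased]]]] [VP [AdvP [Adv carefully]] [VP [AdvP [Adv carefully]] [VP [V found]]]]]
The smallest constituent containing 'found which chased carefully carefully found' is the S spanning 'a argument which found that found which chased carefully carefully found'; no single node in the tree dominates exactly the given words.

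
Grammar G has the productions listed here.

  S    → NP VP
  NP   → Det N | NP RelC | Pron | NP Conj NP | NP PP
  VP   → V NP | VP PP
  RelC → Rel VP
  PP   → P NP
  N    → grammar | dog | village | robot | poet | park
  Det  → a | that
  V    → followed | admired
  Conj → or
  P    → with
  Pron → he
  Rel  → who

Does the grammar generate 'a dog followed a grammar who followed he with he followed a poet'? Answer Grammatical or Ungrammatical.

Ungrammatical

For S → NP VP, the only prefix that parses as NP is 'a dog', but the remainder 'followed a grammar who followed he with he followed a poet' is not a VP under these rules.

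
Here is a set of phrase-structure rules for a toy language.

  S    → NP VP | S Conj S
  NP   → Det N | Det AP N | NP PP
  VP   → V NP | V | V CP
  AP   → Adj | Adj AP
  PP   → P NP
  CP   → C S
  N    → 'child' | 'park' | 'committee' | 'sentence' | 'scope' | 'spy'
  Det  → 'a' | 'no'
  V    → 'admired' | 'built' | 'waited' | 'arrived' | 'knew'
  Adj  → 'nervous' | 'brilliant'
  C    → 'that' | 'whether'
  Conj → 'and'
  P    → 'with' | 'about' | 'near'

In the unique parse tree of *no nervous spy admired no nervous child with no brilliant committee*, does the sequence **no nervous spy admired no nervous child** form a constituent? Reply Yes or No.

[S [NP [Det no] [AP [Adj nervous]] [N spy]] [VP [V admired] [NP [NP [Det no] [AP [Adj nervous]] [N child]] [PP [P with] [NP [Det no] [AP [Adj brilliant]] [N committee]]]]]]
The smallest constituent containing 'no nervous spy admired no nervous child' is the S spanning 'no nervous spy admired no nervous child with no brilliant committee'; no single node in the tree dominates exactly the given words.

No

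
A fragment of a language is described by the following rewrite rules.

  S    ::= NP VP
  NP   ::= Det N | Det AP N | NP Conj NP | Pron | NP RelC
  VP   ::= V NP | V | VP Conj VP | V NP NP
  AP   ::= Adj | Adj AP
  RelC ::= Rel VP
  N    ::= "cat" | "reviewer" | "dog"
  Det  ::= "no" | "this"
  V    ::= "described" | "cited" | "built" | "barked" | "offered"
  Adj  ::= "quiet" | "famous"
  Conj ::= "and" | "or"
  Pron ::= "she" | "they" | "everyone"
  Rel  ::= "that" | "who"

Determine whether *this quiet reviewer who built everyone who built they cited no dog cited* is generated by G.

For S → NP VP, every NP-prefix leaves a non-VP remainder: after 'this quiet reviewer' the remainder is not a VP; after 'this quiet reviewer who built' the remainder is not a VP; after 'this quiet reviewer who built everyone' the remainder is not a VP (and 2 more).

Ungrammatical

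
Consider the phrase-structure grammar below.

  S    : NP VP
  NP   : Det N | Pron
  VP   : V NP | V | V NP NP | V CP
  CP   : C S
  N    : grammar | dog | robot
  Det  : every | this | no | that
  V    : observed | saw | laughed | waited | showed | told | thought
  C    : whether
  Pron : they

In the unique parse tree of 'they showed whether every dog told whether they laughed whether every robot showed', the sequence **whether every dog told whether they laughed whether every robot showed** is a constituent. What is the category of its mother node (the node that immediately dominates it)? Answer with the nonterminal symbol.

VP

[S [NP [Pron they]] [VP [V showed] [CP [C whether] [S [NP [Det every] [N dog]] [VP [V told] [CP [C whether] [S [NP [Pron they]] [VP [V laughed] [CP [C whether] [S [NP [Det every] [N robot]] [VP [V showed]]]]]]]]]]]]
The span 'whether every dog told whether they laughed whether every robot showed' is the CP node built by CP → C S.
Its mother is the VP built by VP → V CP.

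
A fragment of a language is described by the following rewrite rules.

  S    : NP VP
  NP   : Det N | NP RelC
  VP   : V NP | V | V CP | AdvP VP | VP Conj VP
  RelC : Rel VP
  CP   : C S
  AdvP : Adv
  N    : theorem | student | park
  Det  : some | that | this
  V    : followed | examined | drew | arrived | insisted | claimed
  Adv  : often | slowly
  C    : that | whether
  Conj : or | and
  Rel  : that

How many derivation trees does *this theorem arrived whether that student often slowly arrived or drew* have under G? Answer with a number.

Two of the 4 distinct bracketings:
[S [NP [Det this] [N theorem]] [VP [V arrived] [CP [C whether] [S [NP [Det that] [N student]] [VP [AdvP [Adv often]] [VP [AdvP [Adv slowly]] [VP [VP [V arrived]] [Conj or] [VP [V drew]]]]]]]]]
[S [NP [Det this] [N theorem]] [VP [V arrived] [CP [C whether] [S [NP [Det that] [N student]] [VP [AdvP [Adv often]] [VP [VP [AdvP [Adv slowly]] [VP [V arrived]]] [Conj or] [VP [V drew]]]]]]]]
The trees differ in how a recursive rule is bracketed over the same span.

4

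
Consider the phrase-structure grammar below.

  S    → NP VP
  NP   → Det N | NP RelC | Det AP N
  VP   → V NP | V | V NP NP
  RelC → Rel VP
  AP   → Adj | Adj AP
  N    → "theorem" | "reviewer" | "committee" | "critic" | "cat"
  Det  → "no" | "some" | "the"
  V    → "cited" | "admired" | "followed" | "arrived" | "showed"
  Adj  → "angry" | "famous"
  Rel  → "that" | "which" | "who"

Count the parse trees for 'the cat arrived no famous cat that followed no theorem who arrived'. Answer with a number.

Two of the 3 distinct bracketings:
[S [NP [Det the] [N cat]] [VP [V arrived] [NP [NP [Det no] [AP [Adj famous]] [N cat]] [RelC [Rel that] [VP [V followed] [NP [NP [Det no] [N theorem]] [RelC [Rel who] [VP [V arrived]]]]]]]]]
[S [NP [Det the] [N cat]] [VP [V arrived] [NP [NP [NP [Det no] [AP [Adj famous]] [N cat]] [RelC [Rel that] [VP [V followed] [NP [Det no] [N theorem]]]]] [RelC [Rel who] [VP [V arrived]]]]]]
The trees differ in how a recursive rule is bracketed over the same span.

3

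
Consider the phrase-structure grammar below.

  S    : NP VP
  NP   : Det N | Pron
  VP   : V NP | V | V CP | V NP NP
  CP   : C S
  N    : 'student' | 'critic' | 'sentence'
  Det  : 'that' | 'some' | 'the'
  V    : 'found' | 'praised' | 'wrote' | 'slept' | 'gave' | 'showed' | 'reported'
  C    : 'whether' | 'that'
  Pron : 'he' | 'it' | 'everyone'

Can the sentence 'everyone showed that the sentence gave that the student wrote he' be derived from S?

S
  NP
    Pron: everyone
  VP
    V: showed
    CP
      C: that
      S
        NP
          Det: the
          N: sentence
        VP
          V: gave
          CP
            C: that
            S
              NP
                Det: the
                N: student
              VP
                V: wrote
                NP
                  Pron: he
Each bracket corresponds to one application of a listed rule, so the string is derivable from S.

Grammatical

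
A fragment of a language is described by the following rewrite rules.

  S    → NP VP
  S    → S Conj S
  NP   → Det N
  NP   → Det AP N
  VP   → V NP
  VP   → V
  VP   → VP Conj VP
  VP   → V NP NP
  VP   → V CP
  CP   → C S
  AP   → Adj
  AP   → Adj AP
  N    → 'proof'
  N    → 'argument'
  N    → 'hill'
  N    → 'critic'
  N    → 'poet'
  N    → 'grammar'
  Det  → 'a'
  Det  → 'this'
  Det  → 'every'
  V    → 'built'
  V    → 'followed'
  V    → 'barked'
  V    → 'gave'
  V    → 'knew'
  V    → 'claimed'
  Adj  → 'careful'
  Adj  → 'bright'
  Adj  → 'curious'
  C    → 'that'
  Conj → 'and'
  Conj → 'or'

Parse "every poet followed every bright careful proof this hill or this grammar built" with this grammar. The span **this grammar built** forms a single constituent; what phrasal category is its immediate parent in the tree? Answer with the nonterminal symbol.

[S [S [NP [Det every] [N poet]] [VP [V followed] [NP [Det every] [AP [Adj bright] [AP [Adj careful]]] [N proof]] [NP [Det this] [N hill]]]] [Conj or] [S [NP [Det this] [N grammar]] [VP [V built]]]]
The span 'this grammar built' is the S node built by S → NP VP.
Its mother is the S built by S → S Conj S.

S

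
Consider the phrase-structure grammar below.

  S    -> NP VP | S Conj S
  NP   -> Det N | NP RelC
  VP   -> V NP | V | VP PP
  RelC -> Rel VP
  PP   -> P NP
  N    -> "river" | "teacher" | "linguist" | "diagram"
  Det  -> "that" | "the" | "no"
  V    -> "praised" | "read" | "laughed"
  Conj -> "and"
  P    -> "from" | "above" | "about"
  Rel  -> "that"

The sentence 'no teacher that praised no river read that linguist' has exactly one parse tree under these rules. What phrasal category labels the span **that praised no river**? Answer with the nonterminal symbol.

[S [NP [NP [Det no] [N teacher]] [RelC [Rel that] [VP [V praised] [NP [Det no] [N river]]]]] [VP [V read] [NP [Det that] [N linguist]]]]
The span 'that praised no river' is the RelC node built by RelC → Rel VP.

RelC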